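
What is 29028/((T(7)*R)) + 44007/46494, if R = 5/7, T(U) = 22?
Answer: 1575372599/852390 ≈ 1848.2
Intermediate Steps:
R = 5/7 (R = 5*(⅐) = 5/7 ≈ 0.71429)
29028/((T(7)*R)) + 44007/46494 = 29028/((22*(5/7))) + 44007/46494 = 29028/(110/7) + 44007*(1/46494) = 29028*(7/110) + 14669/15498 = 101598/55 + 14669/15498 = 1575372599/852390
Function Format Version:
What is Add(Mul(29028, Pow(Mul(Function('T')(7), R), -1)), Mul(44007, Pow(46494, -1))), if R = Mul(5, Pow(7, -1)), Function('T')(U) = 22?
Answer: Rational(1575372599, 852390) ≈ 1848.2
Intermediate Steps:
R = Rational(5, 7) (R = Mul(5, Rational(1, 7)) = Rational(5, 7) ≈ 0.71429)
Add(Mul(29028, Pow(Mul(Function('T')(7), R), -1)), Mul(44007, Pow(46494, -1))) = Add(Mul(29028, Pow(Mul(22, Rational(5, 7)), -1)), Mul(44007, Pow(46494, -1))) = Add(Mul(29028, Pow(Rational(110, 7), -1)), Mul(44007, Rational(1, 46494))) = Add(Mul(29028, Rational(7, 110)), Rational(14669, 15498)) = Add(Rational(101598, 55), Rational(14669, 15498)) = Rational(1575372599, 852390)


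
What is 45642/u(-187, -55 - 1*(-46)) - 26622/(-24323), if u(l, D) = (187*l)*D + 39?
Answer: 1581615181/1275984580 ≈ 1.2395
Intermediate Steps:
u(l, D) = 39 + 187*D*l (u(l, D) = 187*D*l + 39 = 39 + 187*D*l)
45642/u(-187, -55 - 1*(-46)) - 26622/(-24323) = 45642/(39 + 187*(-55 - 1*(-46))*(-187)) - 26622/(-24323) = 45642/(39 + 187*(-55 + 46)*(-187)) - 26622*(-1/24323) = 45642/(39 + 187*(-9)*(-187)) + 26622/24323 = 45642/(39 + 314721) + 26622/24323 = 45642/314760 + 26622/24323 = 45642*(1/314760) + 26622/24323 = 7607/52460 + 26622/24323 = 1581615181/1275984580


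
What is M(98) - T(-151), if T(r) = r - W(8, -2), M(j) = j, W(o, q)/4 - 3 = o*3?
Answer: 357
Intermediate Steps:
W(o, q) = 12 + 12*o (W(o, q) = 12 + 4*(o*3) = 12 + 4*(3*o) = 12 + 12*o)
T(r) = -108 + r (T(r) = r - (12 + 12*8) = r - (12 + 96) = r - 1*108 = r - 108 = -108 + r)
M(98) - T(-151) = 98 - (-108 - 151) = 98 - 1*(-259) = 98 + 259 = 357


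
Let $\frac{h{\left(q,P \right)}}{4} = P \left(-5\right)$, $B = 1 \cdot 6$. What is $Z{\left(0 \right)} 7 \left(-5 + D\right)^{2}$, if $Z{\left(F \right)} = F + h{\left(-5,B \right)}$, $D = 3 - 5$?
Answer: $-41160$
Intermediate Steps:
$B = 6$
$D = -2$ ($D = 3 - 5 = -2$)
$h{\left(q,P \right)} = - 20 P$ ($h{\left(q,P \right)} = 4 P \left(-5\right) = 4 \left(- 5 P\right) = - 20 P$)
$Z{\left(F \right)} = -120 + F$ ($Z{\left(F \right)} = F - 120 = -120 + F$)
$Z{\left(0 \right)} 7 \left(-5 + D\right)^{2} = \left(-120 + 0\right) 7 \left(-5 - 2\right)^{2} = \left(-120\right) 7 \left(-7\right)^{2} = \left(-840\right) 49 = -41160$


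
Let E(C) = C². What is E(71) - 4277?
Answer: 764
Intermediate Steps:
E(71) - 4277 = 71² - 4277 = 5041 - 4277 = 764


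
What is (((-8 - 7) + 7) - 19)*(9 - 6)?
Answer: -81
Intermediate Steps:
(((-8 - 7) + 7) - 19)*(9 - 6) = ((-15 + 7) - 19)*3 = (-8 - 19)*3 = -27*3 = -81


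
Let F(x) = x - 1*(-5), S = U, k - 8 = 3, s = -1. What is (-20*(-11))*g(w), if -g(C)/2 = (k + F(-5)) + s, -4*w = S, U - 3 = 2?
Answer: -4400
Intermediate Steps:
k = 11 (k = 8 + 3 = 11)
U = 5 (U = 3 + 2 = 5)
S = 5
F(x) = 5 + x (F(x) = x + 5 = 5 + x)
w = -5/4 (w = -¼*5 = -5/4 ≈ -1.2500)
g(C) = -20 (g(C) = -2*((11 + (5 - 5)) - 1) = -2*((11 + 0) - 1) = -2*(11 - 1) = -2*10 = -20)
(-20*(-11))*g(w) = -20*(-11)*(-20) = 220*(-20) = -4400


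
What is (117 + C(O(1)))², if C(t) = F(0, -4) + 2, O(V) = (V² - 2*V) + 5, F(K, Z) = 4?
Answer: 15129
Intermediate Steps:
O(V) = 5 + V² - 2*V
C(t) = 6 (C(t) = 4 + 2 = 6)
(117 + C(O(1)))² = (117 + 6)² = 123² = 15129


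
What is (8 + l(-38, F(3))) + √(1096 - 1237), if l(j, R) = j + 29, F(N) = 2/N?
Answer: -1 + I*√141 ≈ -1.0 + 11.874*I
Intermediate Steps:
l(j, R) = 29 + j
(8 + l(-38, F(3))) + √(1096 - 1237) = (8 + (29 - 38)) + √(1096 - 1237) = (8 - 9) + √(-141) = -1 + I*√141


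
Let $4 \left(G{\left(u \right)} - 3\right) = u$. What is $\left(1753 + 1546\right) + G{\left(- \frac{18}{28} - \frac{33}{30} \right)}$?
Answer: $\frac{462219}{140} \approx 3301.6$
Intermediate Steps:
$G{\left(u \right)} = 3 + \frac{u}{4}$
$\left(1753 + 1546\right) + G{\left(- \frac{18}{28} - \frac{33}{30} \right)} = \left(1753 + 1546\right) + \left(3 + \frac{- \frac{18}{28} - \frac{33}{30}}{4}\right) = 3299 + \left(3 + \frac{\left(-18\right) \frac{1}{28} - \frac{11}{10}}{4}\right) = 3299 + \left(3 + \frac{- \frac{9}{14} - \frac{11}{10}}{4}\right) = 3299 + \left(3 + \frac{1}{4} \left(- \frac{61}{35}\right)\right) = 3299 + \left(3 - \frac{61}{140}\right) = 3299 + \frac{359}{140} = \frac{462219}{140}$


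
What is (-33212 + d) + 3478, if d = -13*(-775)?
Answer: -19659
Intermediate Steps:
d = 10075
(-33212 + d) + 3478 = (-33212 + 10075) + 3478 = -23137 + 3478 = -19659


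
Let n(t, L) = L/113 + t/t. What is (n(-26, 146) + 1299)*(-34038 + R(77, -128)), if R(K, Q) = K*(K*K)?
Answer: 62126199770/113 ≈ 5.4979e+8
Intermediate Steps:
n(t, L) = 1 + L/113 (n(t, L) = L*(1/113) + 1 = L/113 + 1 = 1 + L/113)
R(K, Q) = K³ (R(K, Q) = K*K² = K³)
(n(-26, 146) + 1299)*(-34038 + R(77, -128)) = ((1 + (1/113)*146) + 1299)*(-34038 + 77³) = ((1 + 146/113) + 1299)*(-34038 + 456533) = (259/113 + 1299)*422495 = (147046/113)*422495 = 62126199770/113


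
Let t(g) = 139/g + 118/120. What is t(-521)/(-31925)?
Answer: -22399/997975500 ≈ -2.2444e-5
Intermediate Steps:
t(g) = 59/60 + 139/g (t(g) = 139/g + 118*(1/120) = 139/g + 59/60 = 59/60 + 139/g)
t(-521)/(-31925) = (59/60 + 139/(-521))/(-31925) = (59/60 + 139*(-1/521))*(-1/31925) = (59/60 - 139/521)*(-1/31925) = (22399/31260)*(-1/31925) = -22399/997975500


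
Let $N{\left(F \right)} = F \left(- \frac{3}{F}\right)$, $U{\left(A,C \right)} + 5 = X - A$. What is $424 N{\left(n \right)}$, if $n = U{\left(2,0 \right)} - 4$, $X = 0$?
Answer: $-1272$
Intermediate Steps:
$U{\left(A,C \right)} = -5 - A$ ($U{\left(A,C \right)} = -5 + \left(0 - A\right) = -5 - A$)
$n = -11$ ($n = \left(-5 - 2\right) - 4 = -7 - 4 = -11$)
$N{\left(F \right)} = -3$
$424 N{\left(n \right)} = 424 \left(-3\right) = -1272$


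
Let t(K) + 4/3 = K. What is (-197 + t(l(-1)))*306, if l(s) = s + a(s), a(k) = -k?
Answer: -60690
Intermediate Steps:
l(s) = 0 (l(s) = s - s = 0)
t(K) = -4/3 + K
(-197 + t(l(-1)))*306 = (-197 + (-4/3 + 0))*306 = (-197 - 4/3)*306 = -595/3*306 = -60690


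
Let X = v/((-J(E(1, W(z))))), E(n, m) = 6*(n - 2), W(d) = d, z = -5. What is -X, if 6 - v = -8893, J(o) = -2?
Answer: -8899/2 ≈ -4449.5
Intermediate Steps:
E(n, m) = -12 + 6*n (E(n, m) = 6*(-2 + n) = -12 + 6*n)
v = 8899 (v = 6 - 1*(-8893) = 6 + 8893 = 8899)
X = 8899/2 (X = 8899/((-1*(-2))) = 8899/2 ≈ 4449.5)
-X = -1*8899/2 = -8899/2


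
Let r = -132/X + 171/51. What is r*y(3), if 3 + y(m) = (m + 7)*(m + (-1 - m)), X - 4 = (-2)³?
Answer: -8034/17 ≈ -472.59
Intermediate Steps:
X = -4 (X = 4 + (-2)³ = 4 - 8 = -4)
y(m) = -10 - m (y(m) = -3 + (m + 7)*(m + (-1 - m)) = -3 + (7 + m)*(-1) = -3 + (-7 - m) = -10 - m)
r = 618/17 (r = -132/(-4) + 171/51 = -132*(-¼) + 171*(1/51) = 33 + 57/17 = 618/17 ≈ 36.353)
r*y(3) = 618*(-10 - 1*3)/17 = 618*(-10 - 3)/17 = (618/17)*(-13) = -8034/17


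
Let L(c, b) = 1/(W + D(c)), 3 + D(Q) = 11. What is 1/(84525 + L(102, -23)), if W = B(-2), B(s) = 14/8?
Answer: 39/3296479 ≈ 1.1831e-5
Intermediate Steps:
D(Q) = 8 (D(Q) = -3 + 11 = 8)
B(s) = 7/4 (B(s) = 14*(⅛) = 7/4)
W = 7/4 ≈ 1.7500
L(c, b) = 4/39 (L(c, b) = 1/(7/4 + 8) = 1/(39/4) = 4/39)
1/(84525 + L(102, -23)) = 1/(84525 + 4/39) = 1/(3296479/39) = 39/3296479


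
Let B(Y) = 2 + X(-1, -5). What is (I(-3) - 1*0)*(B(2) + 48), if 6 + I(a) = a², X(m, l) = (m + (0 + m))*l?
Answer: 180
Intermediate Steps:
X(m, l) = 2*l*m (X(m, l) = (m + m)*l = (2*m)*l = 2*l*m)
B(Y) = 12 (B(Y) = 2 + 2*(-5)*(-1) = 2 + 10 = 12)
I(a) = -6 + a²
(I(-3) - 1*0)*(B(2) + 48) = ((-6 + (-3)²) - 1*0)*(12 + 48) = ((-6 + 9) + 0)*60 = (3 + 0)*60 = 3*60 = 180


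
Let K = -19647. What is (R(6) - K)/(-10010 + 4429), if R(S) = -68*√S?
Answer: -19647/5581 + 68*√6/5581 ≈ -3.4905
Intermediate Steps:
(R(6) - K)/(-10010 + 4429) = (-68*√6 - 1*(-19647))/(-10010 + 4429) = (-68*√6 + 19647)/(-5581) = (19647 - 68*√6)*(-1/5581) = -19647/5581 + 68*√6/5581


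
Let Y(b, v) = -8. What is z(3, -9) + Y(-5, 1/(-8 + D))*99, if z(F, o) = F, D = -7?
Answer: -789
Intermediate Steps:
z(3, -9) + Y(-5, 1/(-8 + D))*99 = 3 - 8*99 = 3 - 792 = -789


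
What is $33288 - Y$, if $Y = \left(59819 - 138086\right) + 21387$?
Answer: $90168$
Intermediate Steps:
$Y = -56880$ ($Y = -78267 + 21387 = -56880$)
$33288 - Y = 33288 - -56880 = 33288 + 56880 = 90168$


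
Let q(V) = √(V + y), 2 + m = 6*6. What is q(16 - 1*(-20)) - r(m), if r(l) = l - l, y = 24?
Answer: 2*√15 ≈ 7.7460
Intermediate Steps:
m = 34 (m = -2 + 6*6 = -2 + 36 = 34)
q(V) = √(24 + V) (q(V) = √(V + 24) = √(24 + V))
r(l) = 0
q(16 - 1*(-20)) - r(m) = √(24 + (16 - 1*(-20))) - 1*0 = √(24 + (16 + 20)) + 0 = √(24 + 36) + 0 = √60 + 0 = 2*√15 + 0 = 2*√15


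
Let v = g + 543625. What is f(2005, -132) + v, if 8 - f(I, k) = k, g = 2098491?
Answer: 2642256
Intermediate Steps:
f(I, k) = 8 - k
v = 2642116 (v = 2098491 + 543625 = 2642116)
f(2005, -132) + v = (8 - 1*(-132)) + 2642116 = (8 + 132) + 2642116 = 140 + 2642116 = 2642256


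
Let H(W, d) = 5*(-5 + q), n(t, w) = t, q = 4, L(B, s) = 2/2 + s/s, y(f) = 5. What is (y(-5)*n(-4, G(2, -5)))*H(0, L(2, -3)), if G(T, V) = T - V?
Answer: 100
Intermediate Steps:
L(B, s) = 2 (L(B, s) = 2*(½) + 1 = 1 + 1 = 2)
H(W, d) = -5 (H(W, d) = 5*(-5 + 4) = 5*(-1) = -5)
(y(-5)*n(-4, G(2, -5)))*H(0, L(2, -3)) = (5*(-4))*(-5) = -20*(-5) = 100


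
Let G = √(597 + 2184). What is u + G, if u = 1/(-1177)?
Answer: -1/1177 + 3*√309 ≈ 52.734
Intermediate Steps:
u = -1/1177 ≈ -0.00084962
G = 3*√309 (G = √2781 = 3*√309 ≈ 52.735)
u + G = -1/1177 + 3*√309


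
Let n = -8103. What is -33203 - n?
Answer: -25100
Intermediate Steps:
-33203 - n = -33203 - 1*(-8103) = -33203 + 8103 = -25100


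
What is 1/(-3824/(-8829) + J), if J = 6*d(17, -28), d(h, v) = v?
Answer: -8829/1479448 ≈ -0.0059678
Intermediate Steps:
J = -168 (J = 6*(-28) = -168)
1/(-3824/(-8829) + J) = 1/(-3824/(-8829) - 168) = 1/(-3824*(-1/8829) - 168) = 1/(3824/8829 - 168) = 1/(-1479448/8829) = -8829/1479448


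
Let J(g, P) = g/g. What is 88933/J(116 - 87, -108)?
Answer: 88933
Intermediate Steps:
J(g, P) = 1
88933/J(116 - 87, -108) = 88933/1 = 88933*1 = 88933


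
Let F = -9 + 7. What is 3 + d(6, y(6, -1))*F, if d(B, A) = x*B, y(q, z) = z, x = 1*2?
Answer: -21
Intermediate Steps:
x = 2
F = -2
d(B, A) = 2*B
3 + d(6, y(6, -1))*F = 3 + (2*6)*(-2) = 3 + 12*(-2) = 3 - 24 = -21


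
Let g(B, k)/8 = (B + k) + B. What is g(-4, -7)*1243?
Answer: -149160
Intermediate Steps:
g(B, k) = 8*k + 16*B (g(B, k) = 8*((B + k) + B) = 8*(k + 2*B) = 8*k + 16*B)
g(-4, -7)*1243 = (8*(-7) + 16*(-4))*1243 = (-56 - 64)*1243 = -120*1243 = -149160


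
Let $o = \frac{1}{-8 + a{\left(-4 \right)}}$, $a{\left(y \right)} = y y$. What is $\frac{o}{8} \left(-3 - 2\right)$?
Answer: $- \frac{5}{64} \approx -0.078125$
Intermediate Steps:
$a{\left(y \right)} = y^{2}$
$o = \frac{1}{8}$ ($o = \frac{1}{-8 + \left(-4\right)^{2}} = \frac{1}{-8 + 16} = \frac{1}{8} \approx 0.125$)
$\frac{o}{8} \left(-3 - 2\right) = \frac{1}{8 \cdot 8} \left(-3 - 2\right) = \frac{1}{8} \cdot \frac{1}{8} \left(-5\right) = \frac{1}{64} \left(-5\right) = - \frac{5}{64}$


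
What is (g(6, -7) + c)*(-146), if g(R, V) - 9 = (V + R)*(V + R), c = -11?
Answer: 146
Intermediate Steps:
g(R, V) = 9 + (R + V)² (g(R, V) = 9 + (V + R)*(V + R) = 9 + (R + V)*(R + V) = 9 + (R + V)²)
(g(6, -7) + c)*(-146) = ((9 + (6 - 7)²) - 11)*(-146) = ((9 + (-1)²) - 11)*(-146) = ((9 + 1) - 11)*(-146) = (10 - 11)*(-146) = -1*(-146) = 146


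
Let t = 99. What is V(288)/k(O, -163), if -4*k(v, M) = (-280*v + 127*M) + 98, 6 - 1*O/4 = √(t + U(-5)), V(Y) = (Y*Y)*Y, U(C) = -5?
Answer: 290083700736/69848081 + 11890851840*√94/69848081 ≈ 5803.6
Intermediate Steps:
V(Y) = Y³ (V(Y) = Y²*Y = Y³)
O = 24 - 4*√94 (O = 24 - 4*√(99 - 5) = 24 - 4*√94 ≈ -14.781)
k(v, M) = -49/2 + 70*v - 127*M/4 (k(v, M) = -((-280*v + 127*M) + 98)/4 = -(98 - 280*v + 127*M)/4 = -49/2 + 70*v - 127*M/4)
V(288)/k(O, -163) = 288³/(-49/2 + 70*(24 - 4*√94) - 127/4*(-163)) = 23887872/(-49/2 + (1680 - 280*√94) + 20701/4) = 23887872/(27323/4 - 280*√94)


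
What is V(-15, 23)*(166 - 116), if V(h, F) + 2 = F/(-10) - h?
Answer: 535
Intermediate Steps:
V(h, F) = -2 - h - F/10 (V(h, F) = -2 + (F/(-10) - h) = -2 + (F*(-⅒) - h) = -2 + (-F/10 - h) = -2 + (-h - F/10) = -2 - h - F/10)
V(-15, 23)*(166 - 116) = (-2 - 1*(-15) - ⅒*23)*(166 - 116) = (-2 + 15 - 23/10)*50 = (107/10)*50 = 535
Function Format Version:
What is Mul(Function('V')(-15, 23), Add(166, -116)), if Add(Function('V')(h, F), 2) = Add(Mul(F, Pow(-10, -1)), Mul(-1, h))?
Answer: 535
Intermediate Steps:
Function('V')(h, F) = Add(-2, Mul(-1, h), Mul(Rational(-1, 10), F)) (Function('V')(h, F) = Add(-2, Add(Mul(F, Pow(-10, -1)), Mul(-1, h))) = Add(-2, Add(Mul(F, Rational(-1, 10)), Mul(-1, h))) = Add(-2, Add(Mul(Rational(-1, 10), F), Mul(-1, h))) = Add(-2, Add(Mul(-1, h), Mul(Rational(-1, 10), F))) = Add(-2, Mul(-1, h), Mul(Rational(-1, 10), F)))
Mul(Function('V')(-15, 23), Add(166, -116)) = Mul(Add(-2, Mul(-1, -15), Mul(Rational(-1, 10), 23)), Add(166, -116)) = Mul(Add(-2, 15, Rational(-23, 10)), 50) = Mul(Rational(107, 10), 50) = 535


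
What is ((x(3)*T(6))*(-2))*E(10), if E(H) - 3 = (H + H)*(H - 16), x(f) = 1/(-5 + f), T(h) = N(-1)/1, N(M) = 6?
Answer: -702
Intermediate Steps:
T(h) = 6 (T(h) = 6/1 = 6*1 = 6)
E(H) = 3 + 2*H*(-16 + H) (E(H) = 3 + (H + H)*(H - 16) = 3 + (2*H)*(-16 + H) = 3 + 2*H*(-16 + H))
((x(3)*T(6))*(-2))*E(10) = ((6/(-5 + 3))*(-2))*(3 - 32*10 + 2*10²) = ((6/(-2))*(-2))*(3 - 320 + 2*100) = (-½*6*(-2))*(3 - 320 + 200) = -3*(-2)*(-117) = 6*(-117) = -702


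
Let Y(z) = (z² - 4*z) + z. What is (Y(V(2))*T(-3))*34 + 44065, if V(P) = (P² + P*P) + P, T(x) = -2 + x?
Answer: 32165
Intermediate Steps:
V(P) = P + 2*P² (V(P) = (P² + P²) + P = 2*P² + P = P + 2*P²)
Y(z) = z² - 3*z
(Y(V(2))*T(-3))*34 + 44065 = (((2*(1 + 2*2))*(-3 + 2*(1 + 2*2)))*(-2 - 3))*34 + 44065 = (((2*(1 + 4))*(-3 + 2*(1 + 4)))*(-5))*34 + 44065 = (((2*5)*(-3 + 2*5))*(-5))*34 + 44065 = ((10*(-3 + 10))*(-5))*34 + 44065 = ((10*7)*(-5))*34 + 44065 = (70*(-5))*34 + 44065 = -350*34 + 44065 = -11900 + 44065 = 32165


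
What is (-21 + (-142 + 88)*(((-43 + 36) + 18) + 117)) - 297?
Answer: -7230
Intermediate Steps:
(-21 + (-142 + 88)*(((-43 + 36) + 18) + 117)) - 297 = (-21 - 54*((-7 + 18) + 117)) - 297 = (-21 - 54*(11 + 117)) - 297 = (-21 - 54*128) - 297 = (-21 - 6912) - 297 = -6933 - 297 = -7230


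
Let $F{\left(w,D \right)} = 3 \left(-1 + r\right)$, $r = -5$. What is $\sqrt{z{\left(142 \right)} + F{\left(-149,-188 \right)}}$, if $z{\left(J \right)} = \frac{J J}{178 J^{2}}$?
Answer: $\frac{i \sqrt{570134}}{178} \approx 4.242 i$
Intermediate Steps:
$F{\left(w,D \right)} = -18$ ($F{\left(w,D \right)} = 3 \left(-1 - 5\right) = 3 \left(-6\right) = -18$)
$z{\left(J \right)} = \frac{1}{178}$ ($z{\left(J \right)} = J^{2} \frac{1}{178 J^{2}} = \frac{1}{178}$)
$\sqrt{z{\left(142 \right)} + F{\left(-149,-188 \right)}} = \sqrt{\frac{1}{178} - 18} = \sqrt{- \frac{3203}{178}} = \frac{i \sqrt{570134}}{178}$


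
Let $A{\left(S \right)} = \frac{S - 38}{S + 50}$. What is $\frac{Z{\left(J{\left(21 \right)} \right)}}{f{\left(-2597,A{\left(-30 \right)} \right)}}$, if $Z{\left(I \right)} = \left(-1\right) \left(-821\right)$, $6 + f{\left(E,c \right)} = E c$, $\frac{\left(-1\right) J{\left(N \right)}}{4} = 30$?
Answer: $\frac{4105}{44119} \approx 0.093044$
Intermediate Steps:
$J{\left(N \right)} = -120$ ($J{\left(N \right)} = \left(-4\right) 30 = -120$)
$A{\left(S \right)} = \frac{-38 + S}{50 + S}$
$f{\left(E,c \right)} = -6 + E c$
$Z{\left(I \right)} = 821$
$\frac{Z{\left(J{\left(21 \right)} \right)}}{f{\left(-2597,A{\left(-30 \right)} \right)}} = \frac{821}{-6 - 2597 \frac{-38 - 30}{50 - 30}} = \frac{821}{-6 - 2597 \cdot \frac{1}{20} \left(-68\right)} = \frac{821}{-6 - - \frac{44149}{5}} = \frac{821}{-6 + \frac{44149}{5}} = \frac{821}{\frac{44119}{5}} = 821 \cdot \frac{5}{44119} = \frac{4105}{44119}$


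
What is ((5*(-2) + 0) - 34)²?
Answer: 1936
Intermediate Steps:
((5*(-2) + 0) - 34)² = ((-10 + 0) - 34)² = (-10 - 34)² = (-44)² = 1936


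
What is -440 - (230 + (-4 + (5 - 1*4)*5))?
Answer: -671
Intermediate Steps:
-440 - (230 + (-4 + (5 - 1*4)*5)) = -440 - (230 + (-4 + (5 - 4)*5)) = -440 - (230 + (-4 + 1*5)) = -440 - (230 + (-4 + 5)) = -440 - (230 + 1) = -440 - 1*231 = -440 - 231 = -671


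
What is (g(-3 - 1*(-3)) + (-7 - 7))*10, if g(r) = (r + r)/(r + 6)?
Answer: -140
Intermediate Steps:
g(r) = 2*r/(6 + r) (g(r) = (2*r)/(6 + r) = 2*r/(6 + r))
(g(-3 - 1*(-3)) + (-7 - 7))*10 = (2*(-3 - 1*(-3))/(6 + (-3 - 1*(-3))) + (-7 - 7))*10 = (2*(-3 + 3)/(6 + (-3 + 3)) - 14)*10 = (2*0/(6 + 0) - 14)*10 = (2*0/6 - 14)*10 = (2*0*(1/6) - 14)*10 = (0 - 14)*10 = -14*10 = -140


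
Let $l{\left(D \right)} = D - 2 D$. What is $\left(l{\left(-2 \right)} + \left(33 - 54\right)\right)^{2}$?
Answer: $361$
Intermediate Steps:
$l{\left(D \right)} = - D$
$\left(l{\left(-2 \right)} + \left(33 - 54\right)\right)^{2} = \left(\left(-1\right) \left(-2\right) + \left(33 - 54\right)\right)^{2} = \left(2 - 21\right)^{2} = \left(-19\right)^{2} = 361$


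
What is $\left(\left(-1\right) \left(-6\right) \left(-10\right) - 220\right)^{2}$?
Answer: $78400$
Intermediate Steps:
$\left(\left(-1\right) \left(-6\right) \left(-10\right) - 220\right)^{2} = \left(6 \left(-10\right) - 220\right)^{2} = \left(-60 - 220\right)^{2} = \left(-280\right)^{2} = 78400$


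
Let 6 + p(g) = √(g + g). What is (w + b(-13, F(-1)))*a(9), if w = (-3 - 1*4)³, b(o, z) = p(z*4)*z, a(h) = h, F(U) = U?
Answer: -3033 - 18*I*√2 ≈ -3033.0 - 25.456*I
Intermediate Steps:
p(g) = -6 + √2*√g (p(g) = -6 + √(g + g) = -6 + √(2*g) = -6 + √2*√g)
b(o, z) = z*(-6 + 2*√2*√z) (b(o, z) = (-6 + √2*√(z*4))*z = (-6 + √2*√(4*z))*z = (-6 + √2*(2*√z))*z = (-6 + 2*√2*√z)*z = z*(-6 + 2*√2*√z))
w = -343 (w = (-3 - 4)³ = (-7)³ = -343)
(w + b(-13, F(-1)))*a(9) = (-343 + 2*(-1)*(-3 + √2*√(-1)))*9 = (-343 + 2*(-1)*(-3 + √2*I))*9 = (-343 + 2*(-1)*(-3 + I*√2))*9 = (-343 + (6 - 2*I*√2))*9 = (-337 - 2*I*√2)*9 = -3033 - 18*I*√2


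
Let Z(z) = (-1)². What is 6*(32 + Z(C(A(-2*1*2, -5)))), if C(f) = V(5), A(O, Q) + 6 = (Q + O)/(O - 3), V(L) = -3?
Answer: 198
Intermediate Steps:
A(O, Q) = -6 + (O + Q)/(-3 + O) (A(O, Q) = -6 + (Q + O)/(O - 3) = -6 + (O + Q)/(-3 + O))
C(f) = -3
Z(z) = 1
6*(32 + Z(C(A(-2*1*2, -5)))) = 6*(32 + 1) = 6*33 = 198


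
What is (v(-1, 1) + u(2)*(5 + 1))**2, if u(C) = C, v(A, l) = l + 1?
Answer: 196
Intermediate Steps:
v(A, l) = 1 + l
(v(-1, 1) + u(2)*(5 + 1))**2 = ((1 + 1) + 2*(5 + 1))**2 = (2 + 2*6)**2 = (2 + 12)**2 = 14**2 = 196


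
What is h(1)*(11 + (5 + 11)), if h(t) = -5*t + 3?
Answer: -54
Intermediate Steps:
h(t) = 3 - 5*t
h(1)*(11 + (5 + 11)) = (3 - 5*1)*(11 + (5 + 11)) = (3 - 5)*(11 + 16) = -2*27 = -54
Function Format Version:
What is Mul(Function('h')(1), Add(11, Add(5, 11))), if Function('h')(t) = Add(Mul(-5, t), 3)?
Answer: -54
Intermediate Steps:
Function('h')(t) = Add(3, Mul(-5, t))
Mul(Function('h')(1), Add(11, Add(5, 11))) = Mul(Add(3, Mul(-5, 1)), Add(11, Add(5, 11))) = Mul(Add(3, -5), Add(11, 16)) = Mul(-2, 27) = -54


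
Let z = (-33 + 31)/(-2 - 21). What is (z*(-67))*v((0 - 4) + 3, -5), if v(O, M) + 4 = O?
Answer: 670/23 ≈ 29.130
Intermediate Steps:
v(O, M) = -4 + O
z = 2/23 (z = -2/(-23) = -2*(-1/23) = 2/23 ≈ 0.086957)
(z*(-67))*v((0 - 4) + 3, -5) = ((2/23)*(-67))*(-4 + ((0 - 4) + 3)) = -134*(-4 + (-4 + 3))/23 = -134*(-4 - 1)/23 = -134/23*(-5) = 670/23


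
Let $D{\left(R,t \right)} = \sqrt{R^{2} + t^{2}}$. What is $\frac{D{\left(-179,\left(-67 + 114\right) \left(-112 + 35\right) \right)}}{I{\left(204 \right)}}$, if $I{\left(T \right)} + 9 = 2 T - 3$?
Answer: $\frac{\sqrt{13129202}}{396} \approx 9.1501$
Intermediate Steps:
$I{\left(T \right)} = -12 + 2 T$ ($I{\left(T \right)} = -9 + \left(2 T - 3\right) = -9 + \left(-3 + 2 T\right) = -12 + 2 T$)
$\frac{D{\left(-179,\left(-67 + 114\right) \left(-112 + 35\right) \right)}}{I{\left(204 \right)}} = \frac{\sqrt{\left(-179\right)^{2} + \left(\left(-67 + 114\right) \left(-112 + 35\right)\right)^{2}}}{-12 + 2 \cdot 204} = \frac{\sqrt{32041 + \left(47 \left(-77\right)\right)^{2}}}{-12 + 408} = \frac{\sqrt{32041 + \left(-3619\right)^{2}}}{396} = \sqrt{32041 + 13097161} \cdot \frac{1}{396} = \sqrt{13129202} \cdot \frac{1}{396} = \frac{\sqrt{13129202}}{396}$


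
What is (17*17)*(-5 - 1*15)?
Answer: -5780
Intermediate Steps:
(17*17)*(-5 - 1*15) = 289*(-5 - 15) = 289*(-20) = -5780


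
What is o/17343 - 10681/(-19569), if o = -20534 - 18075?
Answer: -17281786/10284399 ≈ -1.6804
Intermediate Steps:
o = -38609
o/17343 - 10681/(-19569) = -38609/17343 - 10681/(-19569) = -38609*1/17343 - 10681*(-1/19569) = -38609/17343 + 971/1779 = -17281786/10284399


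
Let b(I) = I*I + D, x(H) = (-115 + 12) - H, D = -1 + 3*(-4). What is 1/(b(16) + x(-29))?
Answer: 1/169 ≈ 0.0059172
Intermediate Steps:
D = -13 (D = -1 - 12 = -13)
x(H) = -103 - H
b(I) = -13 + I**2 (b(I) = I*I - 13 = I**2 - 13 = -13 + I**2)
1/(b(16) + x(-29)) = 1/((-13 + 16**2) + (-103 - 1*(-29))) = 1/((-13 + 256) + (-103 + 29)) = 1/(243 - 74) = 1/169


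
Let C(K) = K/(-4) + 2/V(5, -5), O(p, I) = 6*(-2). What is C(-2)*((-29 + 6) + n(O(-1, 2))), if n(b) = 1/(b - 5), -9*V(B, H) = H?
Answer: -8036/85 ≈ -94.541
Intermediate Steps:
V(B, H) = -H/9
O(p, I) = -12
n(b) = 1/(-5 + b)
C(K) = 18/5 - K/4 (C(K) = K/(-4) + 2/((-⅑*(-5))) = K*(-¼) + 2/(5/9) = -K/4 + 2*(9/5) = -K/4 + 18/5 = 18/5 - K/4)
C(-2)*((-29 + 6) + n(O(-1, 2))) = (18/5 - ¼*(-2))*((-29 + 6) + 1/(-5 - 12)) = (18/5 + ½)*(-23 + 1/(-17)) = 41*(-23 - 1/17)/10 = (41/10)*(-392/17) = -8036/85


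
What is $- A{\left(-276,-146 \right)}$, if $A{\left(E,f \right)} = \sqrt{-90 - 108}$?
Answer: $- 3 i \sqrt{22} \approx - 14.071 i$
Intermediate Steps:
$A{\left(E,f \right)} = 3 i \sqrt{22}$ ($A{\left(E,f \right)} = \sqrt{-198} = 3 i \sqrt{22}$)
$- A{\left(-276,-146 \right)} = - 3 i \sqrt{22}$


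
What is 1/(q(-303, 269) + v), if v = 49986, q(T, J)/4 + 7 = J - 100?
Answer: 1/50634 ≈ 1.9750e-5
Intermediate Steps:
q(T, J) = -428 + 4*J (q(T, J) = -28 + 4*(J - 100) = -28 + 4*(-100 + J) = -28 + (-400 + 4*J) = -428 + 4*J)
1/(q(-303, 269) + v) = 1/((-428 + 4*269) + 49986) = 1/((-428 + 1076) + 49986) = 1/(648 + 49986) = 1/50634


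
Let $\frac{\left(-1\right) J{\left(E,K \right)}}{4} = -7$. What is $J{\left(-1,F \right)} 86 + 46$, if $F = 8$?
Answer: $2454$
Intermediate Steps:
$J{\left(E,K \right)} = 28$ ($J{\left(E,K \right)} = \left(-4\right) \left(-7\right) = 28$)
$J{\left(-1,F \right)} 86 + 46 = 28 \cdot 86 + 46 = 2408 + 46 = 2454$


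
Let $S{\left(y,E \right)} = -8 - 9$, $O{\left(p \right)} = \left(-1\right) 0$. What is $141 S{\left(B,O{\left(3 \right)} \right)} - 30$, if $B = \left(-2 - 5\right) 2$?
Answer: $-2427$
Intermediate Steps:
$B = -14$ ($B = \left(-7\right) 2 = -14$)
$O{\left(p \right)} = 0$
$S{\left(y,E \right)} = -17$
$141 S{\left(B,O{\left(3 \right)} \right)} - 30 = 141 \left(-17\right) - 30 = -2397 - 30 = -2427$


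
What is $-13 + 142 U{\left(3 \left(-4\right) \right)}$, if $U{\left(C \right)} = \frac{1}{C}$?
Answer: $- \frac{149}{6} \approx -24.833$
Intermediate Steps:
$-13 + 142 U{\left(3 \left(-4\right) \right)} = -13 + \frac{142}{3 \left(-4\right)} = -13 + \frac{142}{-12} = -13 + 142 \left(- \frac{1}{12}\right) = -13 - \frac{71}{6} = - \frac{149}{6}$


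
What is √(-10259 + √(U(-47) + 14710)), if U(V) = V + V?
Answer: √(-10259 + 6*√406) ≈ 100.69*I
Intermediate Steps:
U(V) = 2*V
√(-10259 + √(U(-47) + 14710)) = √(-10259 + √(2*(-47) + 14710)) = √(-10259 + √(-94 + 14710)) = √(-10259 + √14616) = √(-10259 + 6*√406)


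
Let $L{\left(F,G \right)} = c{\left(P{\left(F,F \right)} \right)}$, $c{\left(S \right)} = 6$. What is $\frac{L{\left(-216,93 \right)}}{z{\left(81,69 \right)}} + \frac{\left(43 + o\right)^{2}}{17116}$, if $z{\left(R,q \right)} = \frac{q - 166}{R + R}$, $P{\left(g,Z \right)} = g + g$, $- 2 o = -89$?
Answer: $- \frac{63576383}{6641008} \approx -9.5733$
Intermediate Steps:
$o = \frac{89}{2}$ ($o = \left(- \frac{1}{2}\right) \left(-89\right) = \frac{89}{2} \approx 44.5$)
$P{\left(g,Z \right)} = 2 g$
$L{\left(F,G \right)} = 6$
$z{\left(R,q \right)} = \frac{-166 + q}{2 R}$
$\frac{L{\left(-216,93 \right)}}{z{\left(81,69 \right)}} + \frac{\left(43 + o\right)^{2}}{17116} = \frac{6}{\frac{1}{2} \cdot \frac{1}{81} \left(-166 + 69\right)} + \frac{\left(43 + \frac{89}{2}\right)^{2}}{17116} = \frac{6}{\frac{1}{2} \cdot \frac{1}{81} \left(-97\right)} + \left(\frac{175}{2}\right)^{2} \cdot \frac{1}{17116} = \frac{6}{- \frac{97}{162}} + \frac{30625}{4} \cdot \frac{1}{17116} = 6 \left(- \frac{162}{97}\right) + \frac{30625}{68464} = - \frac{972}{97} + \frac{30625}{68464} = - \frac{63576383}{6641008}$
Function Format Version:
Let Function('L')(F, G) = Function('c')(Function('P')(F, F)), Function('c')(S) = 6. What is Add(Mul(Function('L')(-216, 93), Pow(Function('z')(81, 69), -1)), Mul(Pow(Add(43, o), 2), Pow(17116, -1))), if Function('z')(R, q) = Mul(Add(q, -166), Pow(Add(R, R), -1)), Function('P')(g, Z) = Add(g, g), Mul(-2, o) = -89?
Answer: Rational(-63576383, 6641008) ≈ -9.5733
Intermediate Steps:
o = Rational(89, 2) (o = Mul(Rational(-1, 2), -89) = Rational(89, 2) ≈ 44.500)
Function('P')(g, Z) = Mul(2, g)
Function('L')(F, G) = 6
Function('z')(R, q) = Mul(Rational(1, 2), Pow(R, -1), Add(-166, q)) (Function('z')(R, q) = Mul(Add(-166, q), Pow(Mul(2, R), -1)) = Mul(Add(-166, q), Mul(Rational(1, 2), Pow(R, -1))) = Mul(Rational(1, 2), Pow(R, -1), Add(-166, q)))
Add(Mul(Function('L')(-216, 93), Pow(Function('z')(81, 69), -1)), Mul(Pow(Add(43, o), 2), Pow(17116, -1))) = Add(Mul(6, Pow(Mul(Rational(1, 2), Pow(81, -1), Add(-166, 69)), -1)), Mul(Pow(Add(43, Rational(89, 2)), 2), Pow(17116, -1))) = Add(Mul(6, Pow(Mul(Rational(1, 2), Rational(1, 81), -97), -1)), Mul(Pow(Rational(175, 2), 2), Rational(1, 17116))) = Add(Mul(6, Pow(Rational(-97, 162), -1)), Mul(Rational(30625, 4), Rational(1, 17116))) = Add(Mul(6, Rational(-162, 97)), Rational(30625, 68464)) = Add(Rational(-972, 97), Rational(30625, 68464)) = Rational(-63576383, 6641008)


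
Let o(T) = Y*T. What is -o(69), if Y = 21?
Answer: -1449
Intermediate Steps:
o(T) = 21*T
-o(69) = -21*69 = -1*1449 = -1449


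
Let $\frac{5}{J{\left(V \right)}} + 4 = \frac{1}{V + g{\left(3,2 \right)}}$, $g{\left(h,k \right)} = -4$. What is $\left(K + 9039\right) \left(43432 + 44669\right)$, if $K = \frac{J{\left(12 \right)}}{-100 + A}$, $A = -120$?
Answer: $\frac{271553800401}{341} \approx 7.9635 \cdot 10^{8}$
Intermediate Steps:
$J{\left(V \right)} = \frac{5}{-4 + \frac{1}{-4 + V}}$ ($J{\left(V \right)} = \frac{5}{-4 + \frac{1}{V - 4}} = \frac{5}{-4 + \frac{1}{-4 + V}}$)
$K = \frac{2}{341}$ ($K = \frac{5 \frac{1}{-17 + 4 \cdot 12} \left(4 - 12\right)}{-100 - 120} = \frac{5 \frac{1}{-17 + 48} \left(4 - 12\right)}{-220} = 5 \cdot \frac{1}{31} \left(-8\right) \left(- \frac{1}{220}\right) = \left(- \frac{40}{31}\right) \left(- \frac{1}{220}\right) = \frac{2}{341} \approx 0.0058651$)
$\left(K + 9039\right) \left(43432 + 44669\right) = \left(\frac{2}{341} + 9039\right) \left(43432 + 44669\right) = \frac{3082301}{341} \cdot 88101 = \frac{271553800401}{341}$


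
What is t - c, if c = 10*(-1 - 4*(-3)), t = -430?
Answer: -540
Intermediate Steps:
c = 110 (c = 10*(-1 + 12) = 10*11 = 110)
t - c = -430 - 1*110 = -430 - 110 = -540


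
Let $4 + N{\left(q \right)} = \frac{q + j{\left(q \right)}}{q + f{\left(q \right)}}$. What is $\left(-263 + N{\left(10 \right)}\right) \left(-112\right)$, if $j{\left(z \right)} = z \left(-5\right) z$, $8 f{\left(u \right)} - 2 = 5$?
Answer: $\frac{3040688}{87} \approx 34950.0$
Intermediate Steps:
$f{\left(u \right)} = \frac{7}{8}$ ($f{\left(u \right)} = \frac{1}{4} + \frac{1}{8} \cdot 5 = \frac{1}{4} + \frac{5}{8} = \frac{7}{8}$)
$j{\left(z \right)} = - 5 z^{2}$ ($j{\left(z \right)} = - 5 z z = - 5 z^{2}$)
$N{\left(q \right)} = -4 + \frac{q - 5 q^{2}}{\frac{7}{8} + q}$ ($N{\left(q \right)} = -4 + \frac{q - 5 q^{2}}{q + \frac{7}{8}} = -4 + \frac{q - 5 q^{2}}{\frac{7}{8} + q}$)
$\left(-263 + N{\left(10 \right)}\right) \left(-112\right) = \left(-263 + \frac{4 \left(-7 - 10 \cdot 10^{2} - 60\right)}{7 + 8 \cdot 10}\right) \left(-112\right) = \left(-263 + \frac{4 \left(-7 - 1000 - 60\right)}{7 + 80}\right) \left(-112\right) = \left(-263 + \frac{4 \left(-7 - 1000 - 60\right)}{87}\right) \left(-112\right) = \left(-263 + 4 \cdot \frac{1}{87} \left(-1067\right)\right) \left(-112\right) = \left(-263 - \frac{4268}{87}\right) \left(-112\right) = \left(- \frac{27149}{87}\right) \left(-112\right) = \frac{3040688}{87}$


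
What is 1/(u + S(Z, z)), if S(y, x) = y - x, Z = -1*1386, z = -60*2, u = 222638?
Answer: 1/221372 ≈ 4.5173e-6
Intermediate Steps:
z = -120
Z = -1386
1/(u + S(Z, z)) = 1/(222638 + (-1386 - 1*(-120))) = 1/(222638 + (-1386 + 120)) = 1/(222638 - 1266) = 1/221372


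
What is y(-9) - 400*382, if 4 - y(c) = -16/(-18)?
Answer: -1375172/9 ≈ -1.5280e+5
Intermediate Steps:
y(c) = 28/9 (y(c) = 4 - (-16)/(-18) = 4 - (-16)*(-1)/18 = 4 - 1*8/9 = 4 - 8/9 = 28/9)
y(-9) - 400*382 = 28/9 - 400*382 = 28/9 - 152800 = -1375172/9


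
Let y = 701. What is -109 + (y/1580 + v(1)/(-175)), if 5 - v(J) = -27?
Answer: -6013277/55300 ≈ -108.74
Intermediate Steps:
v(J) = 32 (v(J) = 5 - 1*(-27) = 5 + 27 = 32)
-109 + (y/1580 + v(1)/(-175)) = -109 + (701/1580 + 32/(-175)) = -109 + (701*(1/1580) + 32*(-1/175)) = -109 + (701/1580 - 32/175) = -109 + 14423/55300 = -6013277/55300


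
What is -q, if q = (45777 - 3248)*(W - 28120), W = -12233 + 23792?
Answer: 704322769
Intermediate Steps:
W = 11559
q = -704322769 (q = (45777 - 3248)*(11559 - 28120) = 42529*(-16561) = -704322769)
-q = -1*(-704322769) = 704322769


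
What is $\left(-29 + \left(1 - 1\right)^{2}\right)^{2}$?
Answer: $841$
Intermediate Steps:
$\left(-29 + \left(1 - 1\right)^{2}\right)^{2} = \left(-29 + 0^{2}\right)^{2} = \left(-29 + 0\right)^{2} = \left(-29\right)^{2} = 841$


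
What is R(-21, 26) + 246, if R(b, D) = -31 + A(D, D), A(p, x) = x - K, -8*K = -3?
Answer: 1925/8 ≈ 240.63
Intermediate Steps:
K = 3/8 (K = -1/8*(-3) = 3/8 ≈ 0.37500)
A(p, x) = -3/8 + x (A(p, x) = x - 1*3/8 = x - 3/8 = -3/8 + x)
R(b, D) = -251/8 + D (R(b, D) = -31 + (-3/8 + D) = -251/8 + D)
R(-21, 26) + 246 = (-251/8 + 26) + 246 = -43/8 + 246 = 1925/8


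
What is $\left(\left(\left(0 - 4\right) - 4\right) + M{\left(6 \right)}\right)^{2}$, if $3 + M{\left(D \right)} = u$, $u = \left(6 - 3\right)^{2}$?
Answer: $4$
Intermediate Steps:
$u = 9$ ($u = 3^{2} = 9$)
$M{\left(D \right)} = 6$ ($M{\left(D \right)} = -3 + 9 = 6$)
$\left(\left(\left(0 - 4\right) - 4\right) + M{\left(6 \right)}\right)^{2} = \left(\left(\left(0 - 4\right) - 4\right) + 6\right)^{2} = \left(\left(-4 - 4\right) + 6\right)^{2} = \left(-8 + 6\right)^{2} = \left(-2\right)^{2} = 4$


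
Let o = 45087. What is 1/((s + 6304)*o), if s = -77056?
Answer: -1/3189995424 ≈ -3.1348e-10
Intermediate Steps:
1/((s + 6304)*o) = 1/((-77056 + 6304)*45087) = (1/45087)/(-70752) = -1/70752*1/45087 = -1/3189995424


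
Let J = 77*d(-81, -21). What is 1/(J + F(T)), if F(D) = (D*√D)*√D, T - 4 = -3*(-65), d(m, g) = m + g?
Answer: 1/31747 ≈ 3.1499e-5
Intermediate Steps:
d(m, g) = g + m
J = -7854 (J = 77*(-21 - 81) = 77*(-102) = -7854)
T = 199 (T = 4 - 3*(-65) = 4 + 195 = 199)
F(D) = D² (F(D) = D^(3/2)*√D = D²)
1/(J + F(T)) = 1/(-7854 + 199²) = 1/(-7854 + 39601) = 1/31747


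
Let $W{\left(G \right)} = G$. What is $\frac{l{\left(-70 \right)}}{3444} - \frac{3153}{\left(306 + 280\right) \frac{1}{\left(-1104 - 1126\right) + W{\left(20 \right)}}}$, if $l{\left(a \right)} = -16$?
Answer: $\frac{2999778793}{252273} \approx 11891.0$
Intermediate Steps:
$\frac{l{\left(-70 \right)}}{3444} - \frac{3153}{\left(306 + 280\right) \frac{1}{\left(-1104 - 1126\right) + W{\left(20 \right)}}} = - \frac{16}{3444} - \frac{3153}{\left(306 + 280\right) \frac{1}{\left(-1104 - 1126\right) + 20}} = \left(-16\right) \frac{1}{3444} - \frac{3153}{586 \frac{1}{\left(-1104 - 1126\right) + 20}} = - \frac{4}{861} - \frac{3153}{586 \frac{1}{-2230 + 20}} = - \frac{4}{861} - \frac{3153}{586 \frac{1}{-2210}} = - \frac{4}{861} - \frac{3153}{586 \left(- \frac{1}{2210}\right)} = - \frac{4}{861} - \frac{3153}{- \frac{293}{1105}} = - \frac{4}{861} - - \frac{3484065}{293} = - \frac{4}{861} + \frac{3484065}{293} = \frac{2999778793}{252273}$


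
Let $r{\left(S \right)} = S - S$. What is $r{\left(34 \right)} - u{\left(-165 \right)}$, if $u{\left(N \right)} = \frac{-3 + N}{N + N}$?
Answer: $- \frac{28}{55} \approx -0.50909$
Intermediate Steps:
$r{\left(S \right)} = 0$
$u{\left(N \right)} = \frac{-3 + N}{2 N}$
$r{\left(34 \right)} - u{\left(-165 \right)} = 0 - \frac{-3 - 165}{2 \left(-165\right)} = 0 - \frac{1}{2} \left(- \frac{1}{165}\right) \left(-168\right) = 0 - \frac{28}{55} = - \frac{28}{55}$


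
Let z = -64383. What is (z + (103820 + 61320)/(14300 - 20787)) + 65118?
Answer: 4602805/6487 ≈ 709.54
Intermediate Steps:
(z + (103820 + 61320)/(14300 - 20787)) + 65118 = (-64383 + (103820 + 61320)/(14300 - 20787)) + 65118 = (-64383 + 165140/(-6487)) + 65118 = (-64383 + 165140*(-1/6487)) + 65118 = (-64383 - 165140/6487) + 65118 = -417817661/6487 + 65118 = 4602805/6487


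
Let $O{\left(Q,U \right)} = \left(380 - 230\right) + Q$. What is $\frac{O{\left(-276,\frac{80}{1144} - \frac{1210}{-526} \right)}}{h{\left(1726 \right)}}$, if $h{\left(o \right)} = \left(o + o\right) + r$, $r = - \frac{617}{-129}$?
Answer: $- \frac{16254}{445925} \approx -0.03645$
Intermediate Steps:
$r = \frac{617}{129}$ ($r = \left(-617\right) \left(- \frac{1}{129}\right) = \frac{617}{129} \approx 4.7829$)
$O{\left(Q,U \right)} = 150 + Q$
$h{\left(o \right)} = \frac{617}{129} + 2 o$ ($h{\left(o \right)} = \left(o + o\right) + \frac{617}{129} = 2 o + \frac{617}{129} = \frac{617}{129} + 2 o$)
$\frac{O{\left(-276,\frac{80}{1144} - \frac{1210}{-526} \right)}}{h{\left(1726 \right)}} = \frac{150 - 276}{\frac{617}{129} + 2 \cdot 1726} = - \frac{126}{\frac{617}{129} + 3452} = - \frac{126}{\frac{445925}{129}} = \left(-126\right) \frac{129}{445925} = - \frac{16254}{445925}$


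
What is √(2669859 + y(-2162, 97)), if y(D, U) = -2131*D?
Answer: √7277081 ≈ 2697.6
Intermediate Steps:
√(2669859 + y(-2162, 97)) = √(2669859 - 2131*(-2162)) = √(2669859 + 4607222) = √7277081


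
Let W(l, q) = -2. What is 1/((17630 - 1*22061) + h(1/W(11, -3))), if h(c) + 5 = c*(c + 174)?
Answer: -4/18091 ≈ -0.00022110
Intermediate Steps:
h(c) = -5 + c*(174 + c) (h(c) = -5 + c*(c + 174) = -5 + c*(174 + c))
1/((17630 - 1*22061) + h(1/W(11, -3))) = 1/((17630 - 1*22061) + (-5 + (1/(-2))² + 174/(-2))) = 1/((17630 - 22061) + (-5 + (-½)² + 174*(-½))) = 1/(-4431 + (-5 + ¼ - 87)) = 1/(-4431 - 367/4) = 1/(-18091/4) = -4/18091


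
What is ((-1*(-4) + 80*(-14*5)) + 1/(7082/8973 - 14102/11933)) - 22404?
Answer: -1176883794809/42027740 ≈ -28003.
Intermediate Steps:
((-1*(-4) + 80*(-14*5)) + 1/(7082/8973 - 14102/11933)) - 22404 = ((4 + 80*(-70)) + 1/(7082*(1/8973) - 14102*1/11933)) - 22404 = ((4 - 5600) + 1/(7082/8973 - 14102/11933)) - 22404 = (-5596 + 1/(-42027740/107074809)) - 22404 = (-5596 - 107074809/42027740) - 22404 = -235294307849/42027740 - 22404 = -1176883794809/42027740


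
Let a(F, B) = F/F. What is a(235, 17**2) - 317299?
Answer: -317298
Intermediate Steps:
a(F, B) = 1
a(235, 17**2) - 317299 = 1 - 317299 = -317298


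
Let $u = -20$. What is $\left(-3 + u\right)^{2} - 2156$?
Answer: $-1627$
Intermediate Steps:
$\left(-3 + u\right)^{2} - 2156 = \left(-3 - 20\right)^{2} - 2156 = \left(-23\right)^{2} - 2156 = 529 - 2156 = -1627$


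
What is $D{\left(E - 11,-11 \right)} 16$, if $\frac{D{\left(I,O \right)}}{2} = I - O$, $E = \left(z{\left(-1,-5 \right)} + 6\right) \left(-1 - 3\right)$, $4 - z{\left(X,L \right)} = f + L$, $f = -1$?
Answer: $-2048$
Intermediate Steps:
$z{\left(X,L \right)} = 5 - L$ ($z{\left(X,L \right)} = 4 - \left(-1 + L\right) = 5 - L$)
$E = -64$ ($E = \left(\left(5 - -5\right) + 6\right) \left(-1 - 3\right) = \left(\left(5 + 5\right) + 6\right) \left(-4\right) = \left(10 + 6\right) \left(-4\right) = 16 \left(-4\right) = -64$)
$D{\left(I,O \right)} = - 2 O + 2 I$ ($D{\left(I,O \right)} = 2 \left(I - O\right) = - 2 O + 2 I$)
$D{\left(E - 11,-11 \right)} 16 = \left(\left(-2\right) \left(-11\right) + 2 \left(-64 - 11\right)\right) 16 = \left(22 + 2 \left(-75\right)\right) 16 = \left(22 - 150\right) 16 = \left(-128\right) 16 = -2048$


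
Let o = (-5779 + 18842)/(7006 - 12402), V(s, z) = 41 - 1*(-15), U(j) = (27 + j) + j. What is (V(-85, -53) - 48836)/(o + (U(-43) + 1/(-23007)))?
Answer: 1211166151632/1525029277 ≈ 794.19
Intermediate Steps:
U(j) = 27 + 2*j
V(s, z) = 56 (V(s, z) = 41 + 15 = 56)
o = -13063/5396 (o = 13063/(-5396) = 13063*(-1/5396) = -13063/5396 ≈ -2.4209)
(V(-85, -53) - 48836)/(o + (U(-43) + 1/(-23007))) = (56 - 48836)/(-13063/5396 + ((27 + 2*(-43)) + 1/(-23007))) = -48780/(-13063/5396 + ((27 - 86) - 1/23007)) = -48780/(-13063/5396 + (-59 - 1/23007)) = -48780/(-13063/5396 - 1357414/23007) = -48780/(-7625146385/124145772) = -48780*(-124145772/7625146385) = 1211166151632/1525029277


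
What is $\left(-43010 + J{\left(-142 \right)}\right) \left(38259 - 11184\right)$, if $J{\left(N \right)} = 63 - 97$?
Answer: $-1165416300$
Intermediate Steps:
$J{\left(N \right)} = -34$
$\left(-43010 + J{\left(-142 \right)}\right) \left(38259 - 11184\right) = \left(-43010 - 34\right) \left(38259 - 11184\right) = \left(-43044\right) 27075 = -1165416300$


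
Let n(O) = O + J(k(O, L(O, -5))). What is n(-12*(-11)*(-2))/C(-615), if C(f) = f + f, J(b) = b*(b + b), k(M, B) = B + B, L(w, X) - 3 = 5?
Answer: -124/615 ≈ -0.20163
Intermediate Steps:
L(w, X) = 8 (L(w, X) = 3 + 5 = 8)
k(M, B) = 2*B
J(b) = 2*b² (J(b) = b*(2*b) = 2*b²)
C(f) = 2*f
n(O) = 512 + O (n(O) = O + 2*(2*8)² = O + 2*16² = O + 2*256 = O + 512 = 512 + O)
n(-12*(-11)*(-2))/C(-615) = (512 - 12*(-11)*(-2))/((2*(-615))) = (512 + 132*(-2))/(-1230) = (512 - 264)*(-1/1230) = 248*(-1/1230) = -124/615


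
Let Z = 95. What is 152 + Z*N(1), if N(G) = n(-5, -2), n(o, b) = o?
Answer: -323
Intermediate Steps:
N(G) = -5
152 + Z*N(1) = 152 + 95*(-5) = 152 - 475 = -323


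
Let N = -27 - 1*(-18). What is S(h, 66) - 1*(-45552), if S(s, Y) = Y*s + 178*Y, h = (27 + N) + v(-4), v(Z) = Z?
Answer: 58224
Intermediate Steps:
N = -9 (N = -27 + 18 = -9)
h = 14 (h = (27 - 9) - 4 = 18 - 4 = 14)
S(s, Y) = 178*Y + Y*s
S(h, 66) - 1*(-45552) = 66*(178 + 14) - 1*(-45552) = 66*192 + 45552 = 12672 + 45552 = 58224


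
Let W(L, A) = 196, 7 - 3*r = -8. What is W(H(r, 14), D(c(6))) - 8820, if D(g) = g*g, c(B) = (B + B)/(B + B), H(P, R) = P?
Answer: -8624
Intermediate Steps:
r = 5 (r = 7/3 - ⅓*(-8) = 7/3 + 8/3 = 5)
c(B) = 1 (c(B) = (2*B)/((2*B)) = (2*B)*(1/(2*B)) = 1)
D(g) = g²
W(H(r, 14), D(c(6))) - 8820 = 196 - 8820 = -8624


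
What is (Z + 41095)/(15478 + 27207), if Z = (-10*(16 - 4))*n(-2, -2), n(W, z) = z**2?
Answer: 8123/8537 ≈ 0.95151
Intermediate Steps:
Z = -480 (Z = -10*(16 - 4)*(-2)**2 = -10*12*4 = -120*4 = -480)
(Z + 41095)/(15478 + 27207) = (-480 + 41095)/(15478 + 27207) = 40615/42685 = 40615*(1/42685) = 8123/8537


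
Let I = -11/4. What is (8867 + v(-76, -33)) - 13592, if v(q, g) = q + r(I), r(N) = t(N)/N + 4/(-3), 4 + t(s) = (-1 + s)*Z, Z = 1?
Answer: -158384/33 ≈ -4799.5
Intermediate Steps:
I = -11/4 (I = -11*¼ = -11/4 ≈ -2.7500)
t(s) = -5 + s (t(s) = -4 + (-1 + s)*1 = -4 + (-1 + s) = -5 + s)
r(N) = -4/3 + (-5 + N)/N (r(N) = (-5 + N)/N + 4/(-3) = (-5 + N)/N + 4*(-⅓) = (-5 + N)/N - 4/3 = -4/3 + (-5 + N)/N)
v(q, g) = 49/33 + q (v(q, g) = q + (-15 - 1*(-11/4))/(3*(-11/4)) = q + (⅓)*(-4/11)*(-15 + 11/4) = q + (⅓)*(-4/11)*(-49/4) = q + 49/33 = 49/33 + q)
(8867 + v(-76, -33)) - 13592 = (8867 + (49/33 - 76)) - 13592 = (8867 - 2459/33) - 13592 = 290152/33 - 13592 = -158384/33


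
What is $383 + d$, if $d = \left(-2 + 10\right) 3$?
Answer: $407$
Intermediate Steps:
$d = 24$ ($d = 8 \cdot 3 = 24$)
$383 + d = 383 + 24 = 407$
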